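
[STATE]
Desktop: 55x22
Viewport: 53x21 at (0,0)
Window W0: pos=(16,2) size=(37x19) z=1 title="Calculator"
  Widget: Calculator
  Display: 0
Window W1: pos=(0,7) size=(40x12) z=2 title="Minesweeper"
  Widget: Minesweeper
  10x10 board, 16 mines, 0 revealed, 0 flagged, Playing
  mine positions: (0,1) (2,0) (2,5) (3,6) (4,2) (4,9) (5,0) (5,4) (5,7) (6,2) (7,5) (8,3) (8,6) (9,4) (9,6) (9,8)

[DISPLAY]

                                                     
                                                     
                ┏━━━━━━━━━━━━━━━━━━━━━━━━━━━━━━━━━━━┓
                ┃ Calculator                        ┃
                ┠───────────────────────────────────┨
                ┃                                  0┃
                ┃┌───┬───┬───┬───┐                  ┃
┏━━━━━━━━━━━━━━━━━━━━━━━━━━━━━━━━━━━━━━┓            ┃
┃ Minesweeper                          ┃            ┃
┠──────────────────────────────────────┨            ┃
┃■■■■■■■■■■                            ┃            ┃
┃■■■■■■■■■■                            ┃            ┃
┃■■■■■■■■■■                            ┃            ┃
┃■■■■■■■■■■                            ┃            ┃
┃■■■■■■■■■■                            ┃            ┃
┃■■■■■■■■■■                            ┃            ┃
┃■■■■■■■■■■                            ┃            ┃
┃■■■■■■■■■■                            ┃            ┃
┗━━━━━━━━━━━━━━━━━━━━━━━━━━━━━━━━━━━━━━┛            ┃
                ┃                                   ┃
                ┗━━━━━━━━━━━━━━━━━━━━━━━━━━━━━━━━━━━┛


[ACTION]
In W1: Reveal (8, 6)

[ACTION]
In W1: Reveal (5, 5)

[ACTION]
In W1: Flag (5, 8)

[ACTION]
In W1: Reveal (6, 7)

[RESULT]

                                                     
                                                     
                ┏━━━━━━━━━━━━━━━━━━━━━━━━━━━━━━━━━━━┓
                ┃ Calculator                        ┃
                ┠───────────────────────────────────┨
                ┃                                  0┃
                ┃┌───┬───┬───┬───┐                  ┃
┏━━━━━━━━━━━━━━━━━━━━━━━━━━━━━━━━━━━━━━┓            ┃
┃ Minesweeper                          ┃            ┃
┠──────────────────────────────────────┨            ┃
┃■✹■■■■■■■■                            ┃            ┃
┃■■■■■■■■■■                            ┃            ┃
┃✹■■■■✹■■■■                            ┃            ┃
┃■■■■■■✹■■■                            ┃            ┃
┃■■✹■■■■■■✹                            ┃            ┃
┃✹■■■✹■■✹■■                            ┃            ┃
┃■■✹■■■■■■■                            ┃            ┃
┃■■■■■✹■■■■                            ┃            ┃
┗━━━━━━━━━━━━━━━━━━━━━━━━━━━━━━━━━━━━━━┛            ┃
                ┃                                   ┃
                ┗━━━━━━━━━━━━━━━━━━━━━━━━━━━━━━━━━━━┛


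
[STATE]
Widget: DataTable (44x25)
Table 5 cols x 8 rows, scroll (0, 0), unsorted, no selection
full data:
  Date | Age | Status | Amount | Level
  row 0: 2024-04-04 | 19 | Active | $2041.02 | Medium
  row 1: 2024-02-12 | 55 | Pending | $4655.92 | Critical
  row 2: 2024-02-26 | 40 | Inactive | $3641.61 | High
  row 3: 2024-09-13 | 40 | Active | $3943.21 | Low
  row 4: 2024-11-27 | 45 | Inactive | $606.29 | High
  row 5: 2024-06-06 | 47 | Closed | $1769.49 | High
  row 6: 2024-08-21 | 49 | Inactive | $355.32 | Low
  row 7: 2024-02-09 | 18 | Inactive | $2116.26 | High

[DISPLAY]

Date      │Age│Status  │Amount  │Level      
──────────┼───┼────────┼────────┼────────   
2024-04-04│19 │Active  │$2041.02│Medium     
2024-02-12│55 │Pending │$4655.92│Critical   
2024-02-26│40 │Inactive│$3641.61│High       
2024-09-13│40 │Active  │$3943.21│Low        
2024-11-27│45 │Inactive│$606.29 │High       
2024-06-06│47 │Closed  │$1769.49│High       
2024-08-21│49 │Inactive│$355.32 │Low        
2024-02-09│18 │Inactive│$2116.26│High       
                                            
                                            
                                            
                                            
                                            
                                            
                                            
                                            
                                            
                                            
                                            
                                            
                                            
                                            
                                            


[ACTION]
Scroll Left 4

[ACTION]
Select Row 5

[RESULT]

Date      │Age│Status  │Amount  │Level      
──────────┼───┼────────┼────────┼────────   
2024-04-04│19 │Active  │$2041.02│Medium     
2024-02-12│55 │Pending │$4655.92│Critical   
2024-02-26│40 │Inactive│$3641.61│High       
2024-09-13│40 │Active  │$3943.21│Low        
2024-11-27│45 │Inactive│$606.29 │High       
>024-06-06│47 │Closed  │$1769.49│High       
2024-08-21│49 │Inactive│$355.32 │Low        
2024-02-09│18 │Inactive│$2116.26│High       
                                            
                                            
                                            
                                            
                                            
                                            
                                            
                                            
                                            
                                            
                                            
                                            
                                            
                                            
                                            


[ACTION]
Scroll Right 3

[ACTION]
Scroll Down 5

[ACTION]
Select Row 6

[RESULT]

Date      │Age│Status  │Amount  │Level      
──────────┼───┼────────┼────────┼────────   
2024-04-04│19 │Active  │$2041.02│Medium     
2024-02-12│55 │Pending │$4655.92│Critical   
2024-02-26│40 │Inactive│$3641.61│High       
2024-09-13│40 │Active  │$3943.21│Low        
2024-11-27│45 │Inactive│$606.29 │High       
2024-06-06│47 │Closed  │$1769.49│High       
>024-08-21│49 │Inactive│$355.32 │Low        
2024-02-09│18 │Inactive│$2116.26│High       
                                            
                                            
                                            
                                            
                                            
                                            
                                            
                                            
                                            
                                            
                                            
                                            
                                            
                                            
                                            


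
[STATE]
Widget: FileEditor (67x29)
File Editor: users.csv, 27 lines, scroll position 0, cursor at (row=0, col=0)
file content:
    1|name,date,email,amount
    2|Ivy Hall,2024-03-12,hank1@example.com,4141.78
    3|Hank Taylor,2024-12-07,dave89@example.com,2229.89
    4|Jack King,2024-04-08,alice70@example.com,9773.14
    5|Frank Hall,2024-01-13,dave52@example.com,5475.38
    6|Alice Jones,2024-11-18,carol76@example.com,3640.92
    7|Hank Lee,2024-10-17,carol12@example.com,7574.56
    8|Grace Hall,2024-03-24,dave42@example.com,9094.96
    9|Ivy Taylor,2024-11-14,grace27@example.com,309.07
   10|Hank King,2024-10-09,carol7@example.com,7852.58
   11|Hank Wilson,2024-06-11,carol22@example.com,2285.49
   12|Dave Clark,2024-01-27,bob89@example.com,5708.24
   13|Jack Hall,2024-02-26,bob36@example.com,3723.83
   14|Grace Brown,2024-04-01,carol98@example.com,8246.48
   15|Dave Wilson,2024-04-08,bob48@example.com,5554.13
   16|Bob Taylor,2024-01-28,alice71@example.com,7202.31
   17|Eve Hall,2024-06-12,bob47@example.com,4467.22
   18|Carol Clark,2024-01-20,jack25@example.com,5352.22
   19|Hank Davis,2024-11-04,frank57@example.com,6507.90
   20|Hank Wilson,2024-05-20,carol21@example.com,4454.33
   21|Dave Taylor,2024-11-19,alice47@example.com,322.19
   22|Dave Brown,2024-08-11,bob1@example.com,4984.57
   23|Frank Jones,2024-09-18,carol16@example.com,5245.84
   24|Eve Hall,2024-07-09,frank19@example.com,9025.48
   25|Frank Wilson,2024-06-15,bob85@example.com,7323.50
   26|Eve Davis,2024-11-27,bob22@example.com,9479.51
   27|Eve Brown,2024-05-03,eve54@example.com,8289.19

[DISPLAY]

█ame,date,email,amount                                            ▲
Ivy Hall,2024-03-12,hank1@example.com,4141.78                     █
Hank Taylor,2024-12-07,dave89@example.com,2229.89                 ░
Jack King,2024-04-08,alice70@example.com,9773.14                  ░
Frank Hall,2024-01-13,dave52@example.com,5475.38                  ░
Alice Jones,2024-11-18,carol76@example.com,3640.92                ░
Hank Lee,2024-10-17,carol12@example.com,7574.56                   ░
Grace Hall,2024-03-24,dave42@example.com,9094.96                  ░
Ivy Taylor,2024-11-14,grace27@example.com,309.07                  ░
Hank King,2024-10-09,carol7@example.com,7852.58                   ░
Hank Wilson,2024-06-11,carol22@example.com,2285.49                ░
Dave Clark,2024-01-27,bob89@example.com,5708.24                   ░
Jack Hall,2024-02-26,bob36@example.com,3723.83                    ░
Grace Brown,2024-04-01,carol98@example.com,8246.48                ░
Dave Wilson,2024-04-08,bob48@example.com,5554.13                  ░
Bob Taylor,2024-01-28,alice71@example.com,7202.31                 ░
Eve Hall,2024-06-12,bob47@example.com,4467.22                     ░
Carol Clark,2024-01-20,jack25@example.com,5352.22                 ░
Hank Davis,2024-11-04,frank57@example.com,6507.90                 ░
Hank Wilson,2024-05-20,carol21@example.com,4454.33                ░
Dave Taylor,2024-11-19,alice47@example.com,322.19                 ░
Dave Brown,2024-08-11,bob1@example.com,4984.57                    ░
Frank Jones,2024-09-18,carol16@example.com,5245.84                ░
Eve Hall,2024-07-09,frank19@example.com,9025.48                   ░
Frank Wilson,2024-06-15,bob85@example.com,7323.50                 ░
Eve Davis,2024-11-27,bob22@example.com,9479.51                    ░
Eve Brown,2024-05-03,eve54@example.com,8289.19                    ░
                                                                  ░
                                                                  ▼


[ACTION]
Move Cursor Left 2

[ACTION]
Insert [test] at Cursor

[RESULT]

test█ame,date,email,amount                                        ▲
Ivy Hall,2024-03-12,hank1@example.com,4141.78                     █
Hank Taylor,2024-12-07,dave89@example.com,2229.89                 ░
Jack King,2024-04-08,alice70@example.com,9773.14                  ░
Frank Hall,2024-01-13,dave52@example.com,5475.38                  ░
Alice Jones,2024-11-18,carol76@example.com,3640.92                ░
Hank Lee,2024-10-17,carol12@example.com,7574.56                   ░
Grace Hall,2024-03-24,dave42@example.com,9094.96                  ░
Ivy Taylor,2024-11-14,grace27@example.com,309.07                  ░
Hank King,2024-10-09,carol7@example.com,7852.58                   ░
Hank Wilson,2024-06-11,carol22@example.com,2285.49                ░
Dave Clark,2024-01-27,bob89@example.com,5708.24                   ░
Jack Hall,2024-02-26,bob36@example.com,3723.83                    ░
Grace Brown,2024-04-01,carol98@example.com,8246.48                ░
Dave Wilson,2024-04-08,bob48@example.com,5554.13                  ░
Bob Taylor,2024-01-28,alice71@example.com,7202.31                 ░
Eve Hall,2024-06-12,bob47@example.com,4467.22                     ░
Carol Clark,2024-01-20,jack25@example.com,5352.22                 ░
Hank Davis,2024-11-04,frank57@example.com,6507.90                 ░
Hank Wilson,2024-05-20,carol21@example.com,4454.33                ░
Dave Taylor,2024-11-19,alice47@example.com,322.19                 ░
Dave Brown,2024-08-11,bob1@example.com,4984.57                    ░
Frank Jones,2024-09-18,carol16@example.com,5245.84                ░
Eve Hall,2024-07-09,frank19@example.com,9025.48                   ░
Frank Wilson,2024-06-15,bob85@example.com,7323.50                 ░
Eve Davis,2024-11-27,bob22@example.com,9479.51                    ░
Eve Brown,2024-05-03,eve54@example.com,8289.19                    ░
                                                                  ░
                                                                  ▼


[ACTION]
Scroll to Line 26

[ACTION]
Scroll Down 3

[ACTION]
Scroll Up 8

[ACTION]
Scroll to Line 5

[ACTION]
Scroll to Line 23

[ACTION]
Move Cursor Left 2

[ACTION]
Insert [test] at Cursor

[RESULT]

tetest█tname,date,email,amount                                    ▲
Ivy Hall,2024-03-12,hank1@example.com,4141.78                     █
Hank Taylor,2024-12-07,dave89@example.com,2229.89                 ░
Jack King,2024-04-08,alice70@example.com,9773.14                  ░
Frank Hall,2024-01-13,dave52@example.com,5475.38                  ░
Alice Jones,2024-11-18,carol76@example.com,3640.92                ░
Hank Lee,2024-10-17,carol12@example.com,7574.56                   ░
Grace Hall,2024-03-24,dave42@example.com,9094.96                  ░
Ivy Taylor,2024-11-14,grace27@example.com,309.07                  ░
Hank King,2024-10-09,carol7@example.com,7852.58                   ░
Hank Wilson,2024-06-11,carol22@example.com,2285.49                ░
Dave Clark,2024-01-27,bob89@example.com,5708.24                   ░
Jack Hall,2024-02-26,bob36@example.com,3723.83                    ░
Grace Brown,2024-04-01,carol98@example.com,8246.48                ░
Dave Wilson,2024-04-08,bob48@example.com,5554.13                  ░
Bob Taylor,2024-01-28,alice71@example.com,7202.31                 ░
Eve Hall,2024-06-12,bob47@example.com,4467.22                     ░
Carol Clark,2024-01-20,jack25@example.com,5352.22                 ░
Hank Davis,2024-11-04,frank57@example.com,6507.90                 ░
Hank Wilson,2024-05-20,carol21@example.com,4454.33                ░
Dave Taylor,2024-11-19,alice47@example.com,322.19                 ░
Dave Brown,2024-08-11,bob1@example.com,4984.57                    ░
Frank Jones,2024-09-18,carol16@example.com,5245.84                ░
Eve Hall,2024-07-09,frank19@example.com,9025.48                   ░
Frank Wilson,2024-06-15,bob85@example.com,7323.50                 ░
Eve Davis,2024-11-27,bob22@example.com,9479.51                    ░
Eve Brown,2024-05-03,eve54@example.com,8289.19                    ░
                                                                  ░
                                                                  ▼


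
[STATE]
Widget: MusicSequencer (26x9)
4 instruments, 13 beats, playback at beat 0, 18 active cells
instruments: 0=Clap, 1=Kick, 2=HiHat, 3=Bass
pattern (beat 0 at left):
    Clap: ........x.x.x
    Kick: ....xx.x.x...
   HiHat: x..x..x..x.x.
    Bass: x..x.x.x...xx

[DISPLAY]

      ▼123456789012       
  Clap········█·█·█       
  Kick····██·█·█···       
 HiHat█··█··█··█·█·       
  Bass█··█·█·█···██       
                          
                          
                          
                          


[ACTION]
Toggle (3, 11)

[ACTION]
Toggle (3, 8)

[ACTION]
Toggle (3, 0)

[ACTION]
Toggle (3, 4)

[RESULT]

      ▼123456789012       
  Clap········█·█·█       
  Kick····██·█·█···       
 HiHat█··█··█··█·█·       
  Bass···███·██···█       
                          
                          
                          
                          


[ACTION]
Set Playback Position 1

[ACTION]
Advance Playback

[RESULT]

      01▼3456789012       
  Clap········█·█·█       
  Kick····██·█·█···       
 HiHat█··█··█··█·█·       
  Bass···███·██···█       
                          
                          
                          
                          


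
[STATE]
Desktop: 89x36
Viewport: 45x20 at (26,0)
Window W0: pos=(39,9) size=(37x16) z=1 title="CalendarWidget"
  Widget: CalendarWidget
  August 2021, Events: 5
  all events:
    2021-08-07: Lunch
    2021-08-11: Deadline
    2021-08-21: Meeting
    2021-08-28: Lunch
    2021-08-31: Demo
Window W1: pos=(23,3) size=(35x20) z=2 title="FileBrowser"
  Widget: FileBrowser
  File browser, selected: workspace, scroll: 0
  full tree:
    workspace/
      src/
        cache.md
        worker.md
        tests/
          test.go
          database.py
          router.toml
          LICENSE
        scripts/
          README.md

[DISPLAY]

                                             
                                             
                                             
━━━━━━━━━━━━━━━━━━━━━━━━━━━━━━━┓             
ileBrowser                     ┃             
───────────────────────────────┨             
[-] workspace/                 ┃             
  [+] src/                     ┃             
                               ┃             
                               ┃━━━━━━━━━━━━━
                               ┃             
                               ┃─────────────
                               ┃ 2021        
                               ┃Su           
                               ┃ 1           
                               ┃  8          
                               ┃ 15          
                               ┃ 22          
                               ┃ 29          
                               ┃             


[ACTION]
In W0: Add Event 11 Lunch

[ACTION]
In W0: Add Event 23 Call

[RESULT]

                                             
                                             
                                             
━━━━━━━━━━━━━━━━━━━━━━━━━━━━━━━┓             
ileBrowser                     ┃             
───────────────────────────────┨             
[-] workspace/                 ┃             
  [+] src/                     ┃             
                               ┃             
                               ┃━━━━━━━━━━━━━
                               ┃             
                               ┃─────────────
                               ┃ 2021        
                               ┃Su           
                               ┃ 1           
                               ┃  8          
                               ┃ 15          
                               ┃ 22          
                               ┃* 29         
                               ┃             


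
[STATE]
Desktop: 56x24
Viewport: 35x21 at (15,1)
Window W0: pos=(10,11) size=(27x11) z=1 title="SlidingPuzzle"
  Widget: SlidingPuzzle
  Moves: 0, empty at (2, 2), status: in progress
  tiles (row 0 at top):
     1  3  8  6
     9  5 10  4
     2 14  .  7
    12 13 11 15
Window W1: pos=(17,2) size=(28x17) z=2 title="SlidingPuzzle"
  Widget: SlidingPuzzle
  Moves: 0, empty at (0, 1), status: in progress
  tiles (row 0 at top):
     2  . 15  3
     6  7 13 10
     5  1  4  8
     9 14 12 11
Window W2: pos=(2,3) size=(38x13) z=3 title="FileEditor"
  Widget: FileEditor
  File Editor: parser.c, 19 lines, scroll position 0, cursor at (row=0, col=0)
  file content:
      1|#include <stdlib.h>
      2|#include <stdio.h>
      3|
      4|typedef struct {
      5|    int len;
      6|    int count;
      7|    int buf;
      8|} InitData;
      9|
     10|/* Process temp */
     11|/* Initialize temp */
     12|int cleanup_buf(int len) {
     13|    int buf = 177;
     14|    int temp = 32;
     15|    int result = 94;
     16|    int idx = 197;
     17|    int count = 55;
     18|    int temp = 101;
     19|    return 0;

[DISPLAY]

                                   
  ┏━━━━━━━━━━━━━━━━━━━━━━━━━━┓     
━━━━━━━━━━━━━━━━━━━━━━━━┓    ┃     
                        ┃────┨     
────────────────────────┨    ┃     
dlib.h>                ▲┃    ┃     
dio.h>                 █┃    ┃     
                       ░┃    ┃     
ct {                   ░┃    ┃     
                       ░┃    ┃     
t;                     ░┃    ┃     
                       ░┃    ┃     
                       ░┃    ┃     
                       ▼┃    ┃     
━━━━━━━━━━━━━━━━━━━━━━━━┛    ┃     
─┼┃                          ┃     
 │┃                          ┃     
─┼┗━━━━━━━━━━━━━━━━━━━━━━━━━━┛     
 │ 14 │    │  7 │    ┃             
─┼────┼────┼────┤    ┃             
━━━━━━━━━━━━━━━━━━━━━┛             


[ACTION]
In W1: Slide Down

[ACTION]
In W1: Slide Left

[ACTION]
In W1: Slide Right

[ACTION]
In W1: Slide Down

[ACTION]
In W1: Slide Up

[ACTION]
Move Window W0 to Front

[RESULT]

                                   
  ┏━━━━━━━━━━━━━━━━━━━━━━━━━━┓     
━━━━━━━━━━━━━━━━━━━━━━━━┓    ┃     
                        ┃────┨     
────────────────────────┨    ┃     
dlib.h>                ▲┃    ┃     
dio.h>                 █┃    ┃     
                       ░┃    ┃     
ct {                   ░┃    ┃     
                       ░┃    ┃     
━━━━━━━━━━━━━━━━━━━━━┓ ░┃    ┃     
dingPuzzle           ┃ ░┃    ┃     
─────────────────────┨ ░┃    ┃     
─┬────┬────┬────┐    ┃ ▼┃    ┃     
 │  3 │  8 │  6 │    ┃━━┛    ┃     
─┼────┼────┼────┤    ┃       ┃     
 │  5 │ 10 │  4 │    ┃       ┃     
─┼────┼────┼────┤    ┃━━━━━━━┛     
 │ 14 │    │  7 │    ┃             
─┼────┼────┼────┤    ┃             
━━━━━━━━━━━━━━━━━━━━━┛             


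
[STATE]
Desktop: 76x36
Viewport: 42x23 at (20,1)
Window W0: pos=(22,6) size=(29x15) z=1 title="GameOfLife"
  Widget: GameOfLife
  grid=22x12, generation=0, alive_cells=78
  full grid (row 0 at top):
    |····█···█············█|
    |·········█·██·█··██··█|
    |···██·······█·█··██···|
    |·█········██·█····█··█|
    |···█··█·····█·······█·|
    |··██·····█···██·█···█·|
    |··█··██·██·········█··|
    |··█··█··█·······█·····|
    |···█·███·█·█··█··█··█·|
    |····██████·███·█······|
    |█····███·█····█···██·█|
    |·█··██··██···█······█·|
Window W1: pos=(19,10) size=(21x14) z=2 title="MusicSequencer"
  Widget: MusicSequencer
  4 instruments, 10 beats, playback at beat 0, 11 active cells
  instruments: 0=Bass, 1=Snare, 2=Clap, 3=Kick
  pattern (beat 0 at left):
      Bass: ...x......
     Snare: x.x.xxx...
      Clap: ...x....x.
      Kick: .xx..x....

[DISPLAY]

                                          
                                          
                                          
                                          
                                          
  ┏━━━━━━━━━━━━━━━━━━━━━━━━━━━┓           
  ┃ GameOfLife                ┃           
  ┠───────────────────────────┨           
  ┃Gen: 0                     ┃           
━━━━━━━━━━━━━━━━━━━┓██··█     ┃           
 MusicSequencer    ┃██···     ┃           
───────────────────┨·█··█     ┃           
      ▼123456789   ┃···█·     ┃           
  Bass···█······   ┃···█·     ┃           
 Snare█·█·███···   ┃··█··     ┃           
  Clap···█····█·   ┃·····     ┃           
  Kick·██··█····   ┃█··█·     ┃           
                   ┃·····     ┃           
                   ┃·██·█     ┃           
                   ┃━━━━━━━━━━┛           
                   ┃                      
                   ┃                      
━━━━━━━━━━━━━━━━━━━┛                      


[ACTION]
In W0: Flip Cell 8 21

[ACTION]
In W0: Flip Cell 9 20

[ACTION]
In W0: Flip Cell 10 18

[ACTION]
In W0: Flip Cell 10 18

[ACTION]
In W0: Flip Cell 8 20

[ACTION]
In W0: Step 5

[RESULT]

                                          
                                          
                                          
                                          
                                          
  ┏━━━━━━━━━━━━━━━━━━━━━━━━━━━┓           
  ┃ GameOfLife                ┃           
  ┠───────────────────────────┨           
  ┃Gen: 5                     ┃           
━━━━━━━━━━━━━━━━━━━┓·····     ┃           
 MusicSequencer    ┃·····     ┃           
───────────────────┨·····     ┃           
      ▼123456789   ┃·····     ┃           
  Bass···█······   ┃·····     ┃           
 Snare█·█·███···   ┃·····     ┃           
  Clap···█····█·   ┃·····     ┃           
  Kick·██··█····   ┃█··█·     ┃           
                   ┃···██     ┃           
                   ┃·····     ┃           
                   ┃━━━━━━━━━━┛           
                   ┃                      
                   ┃                      
━━━━━━━━━━━━━━━━━━━┛                      


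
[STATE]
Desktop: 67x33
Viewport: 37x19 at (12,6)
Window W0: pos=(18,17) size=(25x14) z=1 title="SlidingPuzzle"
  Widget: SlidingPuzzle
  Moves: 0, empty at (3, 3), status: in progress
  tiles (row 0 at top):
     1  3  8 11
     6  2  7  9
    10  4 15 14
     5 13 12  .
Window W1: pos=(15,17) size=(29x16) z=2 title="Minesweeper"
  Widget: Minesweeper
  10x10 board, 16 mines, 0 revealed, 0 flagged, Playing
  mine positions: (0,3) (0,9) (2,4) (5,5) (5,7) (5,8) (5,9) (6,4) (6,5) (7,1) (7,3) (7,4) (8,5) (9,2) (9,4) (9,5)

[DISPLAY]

                                     
                                     
                                     
                                     
                                     
                                     
                                     
                                     
                                     
                                     
                                     
   ┏━━━━━━━━━━━━━━━━━━━━━━━━━━━┓     
   ┃ Minesweeper               ┃     
   ┠───────────────────────────┨     
   ┃■■■■■■■■■■                 ┃     
   ┃■■■■■■■■■■                 ┃     
   ┃■■■■■■■■■■                 ┃     
   ┃■■■■■■■■■■                 ┃     
   ┃■■■■■■■■■■                 ┃     


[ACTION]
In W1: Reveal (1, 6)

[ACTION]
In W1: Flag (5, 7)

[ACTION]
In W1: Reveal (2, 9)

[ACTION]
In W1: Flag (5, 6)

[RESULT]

                                     
                                     
                                     
                                     
                                     
                                     
                                     
                                     
                                     
                                     
                                     
   ┏━━━━━━━━━━━━━━━━━━━━━━━━━━━┓     
   ┃ Minesweeper               ┃     
   ┠───────────────────────────┨     
   ┃■■■■1   1■                 ┃     
   ┃■■■■21  11                 ┃     
   ┃■■■■■1                     ┃     
   ┃■■■■■1                     ┃     
   ┃■■■■■12232                 ┃     


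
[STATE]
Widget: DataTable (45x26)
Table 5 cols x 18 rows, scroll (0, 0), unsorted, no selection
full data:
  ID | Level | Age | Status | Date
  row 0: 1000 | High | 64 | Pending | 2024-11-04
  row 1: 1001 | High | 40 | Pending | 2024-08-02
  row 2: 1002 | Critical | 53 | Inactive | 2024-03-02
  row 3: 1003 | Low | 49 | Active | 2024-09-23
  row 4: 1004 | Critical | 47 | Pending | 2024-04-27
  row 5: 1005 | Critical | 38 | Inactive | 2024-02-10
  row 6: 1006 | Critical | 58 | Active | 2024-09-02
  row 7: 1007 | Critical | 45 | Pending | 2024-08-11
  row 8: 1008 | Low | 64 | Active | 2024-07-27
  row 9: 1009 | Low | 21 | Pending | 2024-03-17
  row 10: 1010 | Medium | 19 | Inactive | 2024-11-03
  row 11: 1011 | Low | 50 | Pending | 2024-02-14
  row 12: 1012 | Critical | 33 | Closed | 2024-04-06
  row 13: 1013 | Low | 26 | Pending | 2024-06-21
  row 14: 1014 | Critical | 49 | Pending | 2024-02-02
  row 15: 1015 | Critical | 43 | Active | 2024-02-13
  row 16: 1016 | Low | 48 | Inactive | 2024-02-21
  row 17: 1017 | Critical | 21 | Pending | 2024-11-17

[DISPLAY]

ID  │Level   │Age│Status  │Date              
────┼────────┼───┼────────┼──────────        
1000│High    │64 │Pending │2024-11-04        
1001│High    │40 │Pending │2024-08-02        
1002│Critical│53 │Inactive│2024-03-02        
1003│Low     │49 │Active  │2024-09-23        
1004│Critical│47 │Pending │2024-04-27        
1005│Critical│38 │Inactive│2024-02-10        
1006│Critical│58 │Active  │2024-09-02        
1007│Critical│45 │Pending │2024-08-11        
1008│Low     │64 │Active  │2024-07-27        
1009│Low     │21 │Pending │2024-03-17        
1010│Medium  │19 │Inactive│2024-11-03        
1011│Low     │50 │Pending │2024-02-14        
1012│Critical│33 │Closed  │2024-04-06        
1013│Low     │26 │Pending │2024-06-21        
1014│Critical│49 │Pending │2024-02-02        
1015│Critical│43 │Active  │2024-02-13        
1016│Low     │48 │Inactive│2024-02-21        
1017│Critical│21 │Pending │2024-11-17        
                                             
                                             
                                             
                                             
                                             
                                             


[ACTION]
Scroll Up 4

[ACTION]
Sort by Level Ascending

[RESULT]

ID  │Level  ▲│Age│Status  │Date              
────┼────────┼───┼────────┼──────────        
1002│Critical│53 │Inactive│2024-03-02        
1004│Critical│47 │Pending │2024-04-27        
1005│Critical│38 │Inactive│2024-02-10        
1006│Critical│58 │Active  │2024-09-02        
1007│Critical│45 │Pending │2024-08-11        
1012│Critical│33 │Closed  │2024-04-06        
1014│Critical│49 │Pending │2024-02-02        
1015│Critical│43 │Active  │2024-02-13        
1017│Critical│21 │Pending │2024-11-17        
1000│High    │64 │Pending │2024-11-04        
1001│High    │40 │Pending │2024-08-02        
1003│Low     │49 │Active  │2024-09-23        
1008│Low     │64 │Active  │2024-07-27        
1009│Low     │21 │Pending │2024-03-17        
1011│Low     │50 │Pending │2024-02-14        
1013│Low     │26 │Pending │2024-06-21        
1016│Low     │48 │Inactive│2024-02-21        
1010│Medium  │19 │Inactive│2024-11-03        
                                             
                                             
                                             
                                             
                                             
                                             


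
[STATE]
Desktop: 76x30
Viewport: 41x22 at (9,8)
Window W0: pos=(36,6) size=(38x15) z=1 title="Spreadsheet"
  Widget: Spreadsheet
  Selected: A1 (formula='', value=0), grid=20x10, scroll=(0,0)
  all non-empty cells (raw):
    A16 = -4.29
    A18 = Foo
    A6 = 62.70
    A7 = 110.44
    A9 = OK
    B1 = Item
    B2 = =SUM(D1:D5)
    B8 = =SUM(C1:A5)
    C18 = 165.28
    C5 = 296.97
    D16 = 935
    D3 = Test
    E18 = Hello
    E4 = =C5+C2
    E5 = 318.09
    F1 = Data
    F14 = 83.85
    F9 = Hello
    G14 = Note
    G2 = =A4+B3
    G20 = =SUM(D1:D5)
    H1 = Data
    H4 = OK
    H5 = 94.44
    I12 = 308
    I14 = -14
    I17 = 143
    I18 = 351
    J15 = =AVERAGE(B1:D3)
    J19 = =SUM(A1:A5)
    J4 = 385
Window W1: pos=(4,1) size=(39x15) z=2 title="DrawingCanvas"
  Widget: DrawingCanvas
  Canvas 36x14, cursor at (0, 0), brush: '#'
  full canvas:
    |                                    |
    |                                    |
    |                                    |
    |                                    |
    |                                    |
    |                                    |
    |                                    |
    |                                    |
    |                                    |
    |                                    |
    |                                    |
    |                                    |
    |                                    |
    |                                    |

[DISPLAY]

                                 ┃───────
                                 ┃       
                                 ┃ A     
                                 ┃-------
                                 ┃   [0]I
                                 ┃     0 
                                 ┃     0 
━━━━━━━━━━━━━━━━━━━━━━━━━━━━━━━━━┛     0 
                           ┃  5        0 
                           ┃  6    62.70 
                           ┃  7   110.44 
                           ┃  8        0 
                           ┗━━━━━━━━━━━━━
                                         
                                         
                                         
                                         
                                         
                                         
                                         
                                         
                                         


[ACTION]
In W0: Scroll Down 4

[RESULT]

                                 ┃───────
                                 ┃       
                                 ┃ A     
                                 ┃-------
                                 ┃     0 
                                 ┃ 62.70 
                                 ┃110.44 
━━━━━━━━━━━━━━━━━━━━━━━━━━━━━━━━━┛     0 
                           ┃  9 OK       
                           ┃ 10        0 
                           ┃ 11        0 
                           ┃ 12        0 
                           ┗━━━━━━━━━━━━━
                                         
                                         
                                         
                                         
                                         
                                         
                                         
                                         
                                         


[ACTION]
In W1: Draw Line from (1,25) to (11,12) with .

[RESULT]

                 .               ┃───────
                .                ┃       
              ..                 ┃ A     
             .                   ┃-------
            .                    ┃     0 
          ..                     ┃ 62.70 
         .                       ┃110.44 
━━━━━━━━━━━━━━━━━━━━━━━━━━━━━━━━━┛     0 
                           ┃  9 OK       
                           ┃ 10        0 
                           ┃ 11        0 
                           ┃ 12        0 
                           ┗━━━━━━━━━━━━━
                                         
                                         
                                         
                                         
                                         
                                         
                                         
                                         
                                         


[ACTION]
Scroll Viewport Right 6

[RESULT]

           .               ┃─────────────
          .                ┃             
        ..                 ┃ A       B   
       .                   ┃-------------
      .                    ┃     0       
    ..                     ┃ 62.70       
   .                       ┃110.44       
━━━━━━━━━━━━━━━━━━━━━━━━━━━┛     0  296.9
                     ┃  9 OK             
                     ┃ 10        0       
                     ┃ 11        0       
                     ┃ 12        0       
                     ┗━━━━━━━━━━━━━━━━━━━
                                         
                                         
                                         
                                         
                                         
                                         
                                         
                                         
                                         
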